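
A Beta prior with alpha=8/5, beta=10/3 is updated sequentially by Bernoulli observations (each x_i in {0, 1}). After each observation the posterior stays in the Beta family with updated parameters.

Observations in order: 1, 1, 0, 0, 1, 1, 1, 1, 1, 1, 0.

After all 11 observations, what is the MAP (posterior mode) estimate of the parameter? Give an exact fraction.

obs 1: x=1 → posterior Beta(13/5, 10/3)
obs 2: x=1 → posterior Beta(18/5, 10/3)
obs 3: x=0 → posterior Beta(18/5, 13/3)
obs 4: x=0 → posterior Beta(18/5, 16/3)
obs 5: x=1 → posterior Beta(23/5, 16/3)
obs 6: x=1 → posterior Beta(28/5, 16/3)
obs 7: x=1 → posterior Beta(33/5, 16/3)
obs 8: x=1 → posterior Beta(38/5, 16/3)
obs 9: x=1 → posterior Beta(43/5, 16/3)
obs 10: x=1 → posterior Beta(48/5, 16/3)
obs 11: x=0 → posterior Beta(48/5, 19/3)

129/209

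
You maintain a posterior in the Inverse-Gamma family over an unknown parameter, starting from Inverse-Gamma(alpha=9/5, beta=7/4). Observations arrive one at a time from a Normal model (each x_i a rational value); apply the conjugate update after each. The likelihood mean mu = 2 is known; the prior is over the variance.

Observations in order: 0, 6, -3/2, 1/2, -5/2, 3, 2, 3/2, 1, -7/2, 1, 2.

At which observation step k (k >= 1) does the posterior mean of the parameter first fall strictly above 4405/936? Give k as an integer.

k = 2

obs 1: x=0 → posterior Inverse-Gamma(23/10, 15/4)
obs 2: x=6 → posterior Inverse-Gamma(14/5, 47/4)
obs 3: x=-3/2 → posterior Inverse-Gamma(33/10, 143/8)
obs 4: x=1/2 → posterior Inverse-Gamma(19/5, 19)
obs 5: x=-5/2 → posterior Inverse-Gamma(43/10, 233/8)
obs 6: x=3 → posterior Inverse-Gamma(24/5, 237/8)
obs 7: x=2 → posterior Inverse-Gamma(53/10, 237/8)
obs 8: x=3/2 → posterior Inverse-Gamma(29/5, 119/4)
obs 9: x=1 → posterior Inverse-Gamma(63/10, 121/4)
obs 10: x=-7/2 → posterior Inverse-Gamma(34/5, 363/8)
obs 11: x=1 → posterior Inverse-Gamma(73/10, 367/8)
obs 12: x=2 → posterior Inverse-Gamma(39/5, 367/8)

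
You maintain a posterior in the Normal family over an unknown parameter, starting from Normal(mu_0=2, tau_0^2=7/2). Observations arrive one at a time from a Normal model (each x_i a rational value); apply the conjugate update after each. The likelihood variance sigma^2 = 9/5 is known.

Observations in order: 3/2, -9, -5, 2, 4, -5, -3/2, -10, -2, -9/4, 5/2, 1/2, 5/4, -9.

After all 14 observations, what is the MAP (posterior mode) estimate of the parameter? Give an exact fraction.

-271/127

obs 1: x=3/2 → posterior Normal(177/106, 63/53)
obs 2: x=-9 → posterior Normal(-453/176, 63/88)
obs 3: x=-5 → posterior Normal(-803/246, 21/41)
obs 4: x=2 → posterior Normal(-663/316, 63/158)
obs 5: x=4 → posterior Normal(-383/386, 63/193)
obs 6: x=-5 → posterior Normal(-733/456, 21/76)
obs 7: x=-3/2 → posterior Normal(-419/263, 63/263)
obs 8: x=-10 → posterior Normal(-769/298, 63/298)
obs 9: x=-2 → posterior Normal(-839/333, 7/37)
obs 10: x=-9/4 → posterior Normal(-3671/1472, 63/368)
obs 11: x=5/2 → posterior Normal(-3321/1612, 63/403)
obs 12: x=1/2 → posterior Normal(-3251/1752, 21/146)
obs 13: x=5/4 → posterior Normal(-769/473, 63/473)
obs 14: x=-9 → posterior Normal(-271/127, 63/508)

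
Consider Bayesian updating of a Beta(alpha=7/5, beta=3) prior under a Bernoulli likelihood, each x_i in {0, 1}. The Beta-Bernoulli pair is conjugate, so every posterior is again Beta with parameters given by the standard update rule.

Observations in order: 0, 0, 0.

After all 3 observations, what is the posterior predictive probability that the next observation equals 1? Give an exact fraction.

7/37

obs 1: x=0 → posterior Beta(7/5, 4)
obs 2: x=0 → posterior Beta(7/5, 5)
obs 3: x=0 → posterior Beta(7/5, 6)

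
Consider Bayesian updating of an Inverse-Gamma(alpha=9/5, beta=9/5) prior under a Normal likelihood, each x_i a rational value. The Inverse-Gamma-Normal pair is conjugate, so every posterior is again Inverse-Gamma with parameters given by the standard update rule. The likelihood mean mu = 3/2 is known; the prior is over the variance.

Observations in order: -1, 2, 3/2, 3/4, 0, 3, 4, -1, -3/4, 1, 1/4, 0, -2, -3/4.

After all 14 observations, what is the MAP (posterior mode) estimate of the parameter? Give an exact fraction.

obs 1: x=-1 → posterior Inverse-Gamma(23/10, 197/40)
obs 2: x=2 → posterior Inverse-Gamma(14/5, 101/20)
obs 3: x=3/2 → posterior Inverse-Gamma(33/10, 101/20)
obs 4: x=3/4 → posterior Inverse-Gamma(19/5, 853/160)
obs 5: x=0 → posterior Inverse-Gamma(43/10, 1033/160)
obs 6: x=3 → posterior Inverse-Gamma(24/5, 1213/160)
obs 7: x=4 → posterior Inverse-Gamma(53/10, 1713/160)
obs 8: x=-1 → posterior Inverse-Gamma(29/5, 2213/160)
obs 9: x=-3/4 → posterior Inverse-Gamma(63/10, 1309/80)
obs 10: x=1 → posterior Inverse-Gamma(34/5, 1319/80)
obs 11: x=1/4 → posterior Inverse-Gamma(73/10, 2763/160)
obs 12: x=0 → posterior Inverse-Gamma(39/5, 2943/160)
obs 13: x=-2 → posterior Inverse-Gamma(83/10, 3923/160)
obs 14: x=-3/4 → posterior Inverse-Gamma(44/5, 541/20)

541/196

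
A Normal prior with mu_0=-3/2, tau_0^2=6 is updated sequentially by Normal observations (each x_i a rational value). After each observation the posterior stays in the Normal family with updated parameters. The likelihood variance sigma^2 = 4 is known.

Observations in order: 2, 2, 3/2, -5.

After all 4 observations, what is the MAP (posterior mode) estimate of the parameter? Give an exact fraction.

-3/28

obs 1: x=2 → posterior Normal(3/5, 12/5)
obs 2: x=2 → posterior Normal(9/8, 3/2)
obs 3: x=3/2 → posterior Normal(27/22, 12/11)
obs 4: x=-5 → posterior Normal(-3/28, 6/7)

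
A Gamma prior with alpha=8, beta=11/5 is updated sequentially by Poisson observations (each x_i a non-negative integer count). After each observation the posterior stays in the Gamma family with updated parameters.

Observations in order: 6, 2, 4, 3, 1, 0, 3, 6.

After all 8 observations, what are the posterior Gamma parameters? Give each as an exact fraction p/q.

obs 1: x=6 → posterior Gamma(14, 16/5)
obs 2: x=2 → posterior Gamma(16, 21/5)
obs 3: x=4 → posterior Gamma(20, 26/5)
obs 4: x=3 → posterior Gamma(23, 31/5)
obs 5: x=1 → posterior Gamma(24, 36/5)
obs 6: x=0 → posterior Gamma(24, 41/5)
obs 7: x=3 → posterior Gamma(27, 46/5)
obs 8: x=6 → posterior Gamma(33, 51/5)

alpha=33, beta=51/5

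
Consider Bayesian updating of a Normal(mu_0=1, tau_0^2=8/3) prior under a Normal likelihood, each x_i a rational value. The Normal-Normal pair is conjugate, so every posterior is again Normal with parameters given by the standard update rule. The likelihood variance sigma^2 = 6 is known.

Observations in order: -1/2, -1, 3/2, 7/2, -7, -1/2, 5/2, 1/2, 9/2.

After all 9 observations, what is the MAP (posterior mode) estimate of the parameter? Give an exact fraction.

23/45

obs 1: x=-1/2 → posterior Normal(7/13, 24/13)
obs 2: x=-1 → posterior Normal(3/17, 24/17)
obs 3: x=3/2 → posterior Normal(3/7, 8/7)
obs 4: x=7/2 → posterior Normal(23/25, 24/25)
obs 5: x=-7 → posterior Normal(-5/29, 24/29)
obs 6: x=-1/2 → posterior Normal(-7/33, 8/11)
obs 7: x=5/2 → posterior Normal(3/37, 24/37)
obs 8: x=1/2 → posterior Normal(5/41, 24/41)
obs 9: x=9/2 → posterior Normal(23/45, 8/15)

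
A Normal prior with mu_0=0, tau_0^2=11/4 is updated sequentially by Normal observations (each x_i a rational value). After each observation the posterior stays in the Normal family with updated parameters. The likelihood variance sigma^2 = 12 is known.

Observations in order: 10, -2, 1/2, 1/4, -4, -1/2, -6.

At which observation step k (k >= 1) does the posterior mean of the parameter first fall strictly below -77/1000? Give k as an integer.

obs 1: x=10 → posterior Normal(110/59, 132/59)
obs 2: x=-2 → posterior Normal(44/35, 66/35)
obs 3: x=1/2 → posterior Normal(187/162, 44/27)
obs 4: x=1/4 → posterior Normal(385/368, 33/23)
obs 5: x=-4 → posterior Normal(209/412, 132/103)
obs 6: x=-1/2 → posterior Normal(187/456, 22/19)
obs 7: x=-6 → posterior Normal(-77/500, 132/125)

k = 7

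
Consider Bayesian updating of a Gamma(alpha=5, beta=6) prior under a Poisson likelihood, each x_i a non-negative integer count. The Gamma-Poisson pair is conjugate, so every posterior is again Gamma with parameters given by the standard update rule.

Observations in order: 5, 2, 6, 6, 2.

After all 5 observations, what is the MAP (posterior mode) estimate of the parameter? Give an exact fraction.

25/11

obs 1: x=5 → posterior Gamma(10, 7)
obs 2: x=2 → posterior Gamma(12, 8)
obs 3: x=6 → posterior Gamma(18, 9)
obs 4: x=6 → posterior Gamma(24, 10)
obs 5: x=2 → posterior Gamma(26, 11)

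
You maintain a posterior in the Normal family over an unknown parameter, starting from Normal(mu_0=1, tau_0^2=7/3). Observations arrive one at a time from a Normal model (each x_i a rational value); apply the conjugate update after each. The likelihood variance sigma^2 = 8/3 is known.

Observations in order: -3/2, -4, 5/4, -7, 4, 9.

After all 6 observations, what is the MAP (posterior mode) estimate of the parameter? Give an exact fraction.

obs 1: x=-3/2 → posterior Normal(-1/6, 56/45)
obs 2: x=-4 → posterior Normal(-61/44, 28/33)
obs 3: x=5/4 → posterior Normal(-3/4, 56/87)
obs 4: x=-7 → posterior Normal(-283/144, 14/27)
obs 5: x=4 → posterior Normal(-171/172, 56/129)
obs 6: x=9 → posterior Normal(81/200, 28/75)

81/200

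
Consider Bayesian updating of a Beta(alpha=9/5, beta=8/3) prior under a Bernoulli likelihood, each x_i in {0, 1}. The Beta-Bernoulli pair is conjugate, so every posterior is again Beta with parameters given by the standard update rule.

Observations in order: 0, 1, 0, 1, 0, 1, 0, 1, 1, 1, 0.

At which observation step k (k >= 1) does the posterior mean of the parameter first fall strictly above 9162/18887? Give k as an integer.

obs 1: x=0 → posterior Beta(9/5, 11/3)
obs 2: x=1 → posterior Beta(14/5, 11/3)
obs 3: x=0 → posterior Beta(14/5, 14/3)
obs 4: x=1 → posterior Beta(19/5, 14/3)
obs 5: x=0 → posterior Beta(19/5, 17/3)
obs 6: x=1 → posterior Beta(24/5, 17/3)
obs 7: x=0 → posterior Beta(24/5, 20/3)
obs 8: x=1 → posterior Beta(29/5, 20/3)
obs 9: x=1 → posterior Beta(34/5, 20/3)
obs 10: x=1 → posterior Beta(39/5, 20/3)
obs 11: x=0 → posterior Beta(39/5, 23/3)

k = 9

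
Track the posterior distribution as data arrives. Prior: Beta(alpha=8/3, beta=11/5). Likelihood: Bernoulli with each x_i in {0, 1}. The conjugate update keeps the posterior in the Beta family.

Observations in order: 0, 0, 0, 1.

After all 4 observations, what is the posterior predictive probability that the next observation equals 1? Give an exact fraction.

55/133

obs 1: x=0 → posterior Beta(8/3, 16/5)
obs 2: x=0 → posterior Beta(8/3, 21/5)
obs 3: x=0 → posterior Beta(8/3, 26/5)
obs 4: x=1 → posterior Beta(11/3, 26/5)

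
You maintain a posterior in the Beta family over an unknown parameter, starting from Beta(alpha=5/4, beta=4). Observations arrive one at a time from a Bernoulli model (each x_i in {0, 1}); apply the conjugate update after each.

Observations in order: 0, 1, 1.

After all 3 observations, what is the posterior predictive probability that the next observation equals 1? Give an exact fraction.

13/33

obs 1: x=0 → posterior Beta(5/4, 5)
obs 2: x=1 → posterior Beta(9/4, 5)
obs 3: x=1 → posterior Beta(13/4, 5)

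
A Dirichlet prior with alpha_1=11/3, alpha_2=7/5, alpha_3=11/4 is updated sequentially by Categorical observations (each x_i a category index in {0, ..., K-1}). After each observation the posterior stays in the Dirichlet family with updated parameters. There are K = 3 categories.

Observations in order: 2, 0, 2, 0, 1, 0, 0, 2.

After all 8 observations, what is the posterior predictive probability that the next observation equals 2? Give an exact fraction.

obs 1: x=2 → posterior Dirichlet(11/3, 7/5, 15/4)
obs 2: x=0 → posterior Dirichlet(14/3, 7/5, 15/4)
obs 3: x=2 → posterior Dirichlet(14/3, 7/5, 19/4)
obs 4: x=0 → posterior Dirichlet(17/3, 7/5, 19/4)
obs 5: x=1 → posterior Dirichlet(17/3, 12/5, 19/4)
obs 6: x=0 → posterior Dirichlet(20/3, 12/5, 19/4)
obs 7: x=0 → posterior Dirichlet(23/3, 12/5, 19/4)
obs 8: x=2 → posterior Dirichlet(23/3, 12/5, 23/4)

345/949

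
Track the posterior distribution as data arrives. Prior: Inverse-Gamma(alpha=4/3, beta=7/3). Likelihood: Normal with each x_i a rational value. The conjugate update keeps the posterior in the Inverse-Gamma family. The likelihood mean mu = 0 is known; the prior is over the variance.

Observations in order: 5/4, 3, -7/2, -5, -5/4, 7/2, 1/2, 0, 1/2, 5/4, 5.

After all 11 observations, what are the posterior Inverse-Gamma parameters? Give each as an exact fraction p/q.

alpha=41/6, beta=4481/96

obs 1: x=5/4 → posterior Inverse-Gamma(11/6, 299/96)
obs 2: x=3 → posterior Inverse-Gamma(7/3, 731/96)
obs 3: x=-7/2 → posterior Inverse-Gamma(17/6, 1319/96)
obs 4: x=-5 → posterior Inverse-Gamma(10/3, 2519/96)
obs 5: x=-5/4 → posterior Inverse-Gamma(23/6, 1297/48)
obs 6: x=7/2 → posterior Inverse-Gamma(13/3, 1591/48)
obs 7: x=1/2 → posterior Inverse-Gamma(29/6, 1597/48)
obs 8: x=0 → posterior Inverse-Gamma(16/3, 1597/48)
obs 9: x=1/2 → posterior Inverse-Gamma(35/6, 1603/48)
obs 10: x=5/4 → posterior Inverse-Gamma(19/3, 3281/96)
obs 11: x=5 → posterior Inverse-Gamma(41/6, 4481/96)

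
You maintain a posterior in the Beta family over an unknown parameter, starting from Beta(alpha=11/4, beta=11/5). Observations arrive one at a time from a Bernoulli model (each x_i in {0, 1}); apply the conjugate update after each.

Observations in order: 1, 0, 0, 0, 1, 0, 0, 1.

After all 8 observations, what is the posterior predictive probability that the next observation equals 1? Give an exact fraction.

115/259

obs 1: x=1 → posterior Beta(15/4, 11/5)
obs 2: x=0 → posterior Beta(15/4, 16/5)
obs 3: x=0 → posterior Beta(15/4, 21/5)
obs 4: x=0 → posterior Beta(15/4, 26/5)
obs 5: x=1 → posterior Beta(19/4, 26/5)
obs 6: x=0 → posterior Beta(19/4, 31/5)
obs 7: x=0 → posterior Beta(19/4, 36/5)
obs 8: x=1 → posterior Beta(23/4, 36/5)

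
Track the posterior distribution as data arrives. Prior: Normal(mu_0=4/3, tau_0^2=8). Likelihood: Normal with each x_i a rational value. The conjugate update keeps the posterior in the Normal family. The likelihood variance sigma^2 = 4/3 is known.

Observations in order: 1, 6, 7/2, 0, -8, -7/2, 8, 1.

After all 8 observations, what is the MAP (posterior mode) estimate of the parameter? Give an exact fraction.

148/147

obs 1: x=1 → posterior Normal(22/21, 8/7)
obs 2: x=6 → posterior Normal(10/3, 8/13)
obs 3: x=7/2 → posterior Normal(193/57, 8/19)
obs 4: x=0 → posterior Normal(193/75, 8/25)
obs 5: x=-8 → posterior Normal(49/93, 8/31)
obs 6: x=-7/2 → posterior Normal(-14/111, 8/37)
obs 7: x=8 → posterior Normal(130/129, 8/43)
obs 8: x=1 → posterior Normal(148/147, 8/49)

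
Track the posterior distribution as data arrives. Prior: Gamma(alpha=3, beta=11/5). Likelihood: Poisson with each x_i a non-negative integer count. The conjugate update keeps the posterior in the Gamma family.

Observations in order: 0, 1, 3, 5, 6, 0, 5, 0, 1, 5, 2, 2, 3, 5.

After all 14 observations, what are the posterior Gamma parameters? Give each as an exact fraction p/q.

obs 1: x=0 → posterior Gamma(3, 16/5)
obs 2: x=1 → posterior Gamma(4, 21/5)
obs 3: x=3 → posterior Gamma(7, 26/5)
obs 4: x=5 → posterior Gamma(12, 31/5)
obs 5: x=6 → posterior Gamma(18, 36/5)
obs 6: x=0 → posterior Gamma(18, 41/5)
obs 7: x=5 → posterior Gamma(23, 46/5)
obs 8: x=0 → posterior Gamma(23, 51/5)
obs 9: x=1 → posterior Gamma(24, 56/5)
obs 10: x=5 → posterior Gamma(29, 61/5)
obs 11: x=2 → posterior Gamma(31, 66/5)
obs 12: x=2 → posterior Gamma(33, 71/5)
obs 13: x=3 → posterior Gamma(36, 76/5)
obs 14: x=5 → posterior Gamma(41, 81/5)

alpha=41, beta=81/5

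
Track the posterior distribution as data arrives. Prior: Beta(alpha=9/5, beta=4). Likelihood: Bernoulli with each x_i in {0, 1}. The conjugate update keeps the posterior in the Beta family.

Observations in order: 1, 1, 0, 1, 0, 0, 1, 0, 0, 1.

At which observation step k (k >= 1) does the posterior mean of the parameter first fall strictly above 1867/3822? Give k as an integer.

obs 1: x=1 → posterior Beta(14/5, 4)
obs 2: x=1 → posterior Beta(19/5, 4)
obs 3: x=0 → posterior Beta(19/5, 5)
obs 4: x=1 → posterior Beta(24/5, 5)
obs 5: x=0 → posterior Beta(24/5, 6)
obs 6: x=0 → posterior Beta(24/5, 7)
obs 7: x=1 → posterior Beta(29/5, 7)
obs 8: x=0 → posterior Beta(29/5, 8)
obs 9: x=0 → posterior Beta(29/5, 9)
obs 10: x=1 → posterior Beta(34/5, 9)

k = 4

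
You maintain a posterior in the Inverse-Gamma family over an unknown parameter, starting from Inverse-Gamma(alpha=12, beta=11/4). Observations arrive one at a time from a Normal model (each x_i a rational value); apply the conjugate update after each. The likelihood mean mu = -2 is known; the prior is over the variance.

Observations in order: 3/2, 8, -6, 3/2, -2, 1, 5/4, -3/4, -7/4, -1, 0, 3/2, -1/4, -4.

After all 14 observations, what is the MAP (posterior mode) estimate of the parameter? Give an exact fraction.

obs 1: x=3/2 → posterior Inverse-Gamma(25/2, 71/8)
obs 2: x=8 → posterior Inverse-Gamma(13, 471/8)
obs 3: x=-6 → posterior Inverse-Gamma(27/2, 535/8)
obs 4: x=3/2 → posterior Inverse-Gamma(14, 73)
obs 5: x=-2 → posterior Inverse-Gamma(29/2, 73)
obs 6: x=1 → posterior Inverse-Gamma(15, 155/2)
obs 7: x=5/4 → posterior Inverse-Gamma(31/2, 2649/32)
obs 8: x=-3/4 → posterior Inverse-Gamma(16, 1337/16)
obs 9: x=-7/4 → posterior Inverse-Gamma(33/2, 2675/32)
obs 10: x=-1 → posterior Inverse-Gamma(17, 2691/32)
obs 11: x=0 → posterior Inverse-Gamma(35/2, 2755/32)
obs 12: x=3/2 → posterior Inverse-Gamma(18, 2951/32)
obs 13: x=-1/4 → posterior Inverse-Gamma(37/2, 375/4)
obs 14: x=-4 → posterior Inverse-Gamma(19, 383/4)

383/80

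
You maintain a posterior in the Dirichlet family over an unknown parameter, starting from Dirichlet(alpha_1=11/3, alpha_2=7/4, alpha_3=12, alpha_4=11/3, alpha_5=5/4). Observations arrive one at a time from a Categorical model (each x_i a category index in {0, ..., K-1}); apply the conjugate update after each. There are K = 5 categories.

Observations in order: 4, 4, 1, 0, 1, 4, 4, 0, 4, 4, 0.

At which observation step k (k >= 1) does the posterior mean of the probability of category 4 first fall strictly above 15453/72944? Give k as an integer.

obs 1: x=4 → posterior Dirichlet(11/3, 7/4, 12, 11/3, 9/4)
obs 2: x=4 → posterior Dirichlet(11/3, 7/4, 12, 11/3, 13/4)
obs 3: x=1 → posterior Dirichlet(11/3, 11/4, 12, 11/3, 13/4)
obs 4: x=0 → posterior Dirichlet(14/3, 11/4, 12, 11/3, 13/4)
obs 5: x=1 → posterior Dirichlet(14/3, 15/4, 12, 11/3, 13/4)
obs 6: x=4 → posterior Dirichlet(14/3, 15/4, 12, 11/3, 17/4)
obs 7: x=4 → posterior Dirichlet(14/3, 15/4, 12, 11/3, 21/4)
obs 8: x=0 → posterior Dirichlet(17/3, 15/4, 12, 11/3, 21/4)
obs 9: x=4 → posterior Dirichlet(17/3, 15/4, 12, 11/3, 25/4)
obs 10: x=4 → posterior Dirichlet(17/3, 15/4, 12, 11/3, 29/4)
obs 11: x=0 → posterior Dirichlet(20/3, 15/4, 12, 11/3, 29/4)

k = 10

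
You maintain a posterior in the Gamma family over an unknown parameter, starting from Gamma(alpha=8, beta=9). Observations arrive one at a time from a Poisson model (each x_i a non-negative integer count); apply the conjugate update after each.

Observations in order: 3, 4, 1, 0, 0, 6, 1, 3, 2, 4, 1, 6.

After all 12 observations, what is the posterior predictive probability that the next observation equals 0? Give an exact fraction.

obs 1: x=3 → posterior Gamma(11, 10)
obs 2: x=4 → posterior Gamma(15, 11)
obs 3: x=1 → posterior Gamma(16, 12)
obs 4: x=0 → posterior Gamma(16, 13)
obs 5: x=0 → posterior Gamma(16, 14)
obs 6: x=6 → posterior Gamma(22, 15)
obs 7: x=1 → posterior Gamma(23, 16)
obs 8: x=3 → posterior Gamma(26, 17)
obs 9: x=2 → posterior Gamma(28, 18)
obs 10: x=4 → posterior Gamma(32, 19)
obs 11: x=1 → posterior Gamma(33, 20)
obs 12: x=6 → posterior Gamma(39, 21)

3685975927806112219127687339549342762856035687969181/22619580800770514778759787562400873673529752979243008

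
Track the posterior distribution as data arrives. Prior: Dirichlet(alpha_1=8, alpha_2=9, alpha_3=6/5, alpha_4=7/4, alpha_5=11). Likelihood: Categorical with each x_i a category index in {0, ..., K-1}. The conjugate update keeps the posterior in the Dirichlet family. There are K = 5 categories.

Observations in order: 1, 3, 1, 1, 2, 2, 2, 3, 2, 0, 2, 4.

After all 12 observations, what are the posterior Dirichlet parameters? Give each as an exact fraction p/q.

obs 1: x=1 → posterior Dirichlet(8, 10, 6/5, 7/4, 11)
obs 2: x=3 → posterior Dirichlet(8, 10, 6/5, 11/4, 11)
obs 3: x=1 → posterior Dirichlet(8, 11, 6/5, 11/4, 11)
obs 4: x=1 → posterior Dirichlet(8, 12, 6/5, 11/4, 11)
obs 5: x=2 → posterior Dirichlet(8, 12, 11/5, 11/4, 11)
obs 6: x=2 → posterior Dirichlet(8, 12, 16/5, 11/4, 11)
obs 7: x=2 → posterior Dirichlet(8, 12, 21/5, 11/4, 11)
obs 8: x=3 → posterior Dirichlet(8, 12, 21/5, 15/4, 11)
obs 9: x=2 → posterior Dirichlet(8, 12, 26/5, 15/4, 11)
obs 10: x=0 → posterior Dirichlet(9, 12, 26/5, 15/4, 11)
obs 11: x=2 → posterior Dirichlet(9, 12, 31/5, 15/4, 11)
obs 12: x=4 → posterior Dirichlet(9, 12, 31/5, 15/4, 12)

alpha_1=9, alpha_2=12, alpha_3=31/5, alpha_4=15/4, alpha_5=12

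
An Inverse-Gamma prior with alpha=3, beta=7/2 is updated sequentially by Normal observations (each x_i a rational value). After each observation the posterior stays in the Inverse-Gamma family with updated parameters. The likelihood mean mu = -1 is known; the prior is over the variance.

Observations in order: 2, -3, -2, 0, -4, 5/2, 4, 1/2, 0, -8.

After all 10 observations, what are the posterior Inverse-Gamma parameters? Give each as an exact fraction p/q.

obs 1: x=2 → posterior Inverse-Gamma(7/2, 8)
obs 2: x=-3 → posterior Inverse-Gamma(4, 10)
obs 3: x=-2 → posterior Inverse-Gamma(9/2, 21/2)
obs 4: x=0 → posterior Inverse-Gamma(5, 11)
obs 5: x=-4 → posterior Inverse-Gamma(11/2, 31/2)
obs 6: x=5/2 → posterior Inverse-Gamma(6, 173/8)
obs 7: x=4 → posterior Inverse-Gamma(13/2, 273/8)
obs 8: x=1/2 → posterior Inverse-Gamma(7, 141/4)
obs 9: x=0 → posterior Inverse-Gamma(15/2, 143/4)
obs 10: x=-8 → posterior Inverse-Gamma(8, 241/4)

alpha=8, beta=241/4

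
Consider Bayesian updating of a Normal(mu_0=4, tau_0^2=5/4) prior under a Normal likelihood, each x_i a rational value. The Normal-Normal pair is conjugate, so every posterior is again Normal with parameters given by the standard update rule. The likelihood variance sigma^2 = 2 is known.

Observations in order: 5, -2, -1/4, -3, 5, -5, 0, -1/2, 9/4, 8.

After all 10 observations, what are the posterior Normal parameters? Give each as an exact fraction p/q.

obs 1: x=5 → posterior Normal(57/13, 10/13)
obs 2: x=-2 → posterior Normal(47/18, 5/9)
obs 3: x=-1/4 → posterior Normal(183/92, 10/23)
obs 4: x=-3 → posterior Normal(123/112, 5/14)
obs 5: x=5 → posterior Normal(223/132, 10/33)
obs 6: x=-5 → posterior Normal(123/152, 5/19)
obs 7: x=0 → posterior Normal(123/172, 10/43)
obs 8: x=-1/2 → posterior Normal(113/192, 5/24)
obs 9: x=9/4 → posterior Normal(79/106, 10/53)
obs 10: x=8 → posterior Normal(159/116, 5/29)

mu_0=159/116, tau_0^2=5/29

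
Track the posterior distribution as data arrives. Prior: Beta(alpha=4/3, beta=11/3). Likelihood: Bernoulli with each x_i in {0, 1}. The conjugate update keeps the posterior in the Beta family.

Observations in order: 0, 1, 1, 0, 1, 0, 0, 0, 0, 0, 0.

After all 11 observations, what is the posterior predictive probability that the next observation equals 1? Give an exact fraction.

obs 1: x=0 → posterior Beta(4/3, 14/3)
obs 2: x=1 → posterior Beta(7/3, 14/3)
obs 3: x=1 → posterior Beta(10/3, 14/3)
obs 4: x=0 → posterior Beta(10/3, 17/3)
obs 5: x=1 → posterior Beta(13/3, 17/3)
obs 6: x=0 → posterior Beta(13/3, 20/3)
obs 7: x=0 → posterior Beta(13/3, 23/3)
obs 8: x=0 → posterior Beta(13/3, 26/3)
obs 9: x=0 → posterior Beta(13/3, 29/3)
obs 10: x=0 → posterior Beta(13/3, 32/3)
obs 11: x=0 → posterior Beta(13/3, 35/3)

13/48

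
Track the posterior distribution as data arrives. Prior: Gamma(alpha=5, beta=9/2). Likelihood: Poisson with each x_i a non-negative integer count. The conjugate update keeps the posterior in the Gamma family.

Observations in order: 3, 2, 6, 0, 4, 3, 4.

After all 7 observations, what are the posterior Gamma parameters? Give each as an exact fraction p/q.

alpha=27, beta=23/2

obs 1: x=3 → posterior Gamma(8, 11/2)
obs 2: x=2 → posterior Gamma(10, 13/2)
obs 3: x=6 → posterior Gamma(16, 15/2)
obs 4: x=0 → posterior Gamma(16, 17/2)
obs 5: x=4 → posterior Gamma(20, 19/2)
obs 6: x=3 → posterior Gamma(23, 21/2)
obs 7: x=4 → posterior Gamma(27, 23/2)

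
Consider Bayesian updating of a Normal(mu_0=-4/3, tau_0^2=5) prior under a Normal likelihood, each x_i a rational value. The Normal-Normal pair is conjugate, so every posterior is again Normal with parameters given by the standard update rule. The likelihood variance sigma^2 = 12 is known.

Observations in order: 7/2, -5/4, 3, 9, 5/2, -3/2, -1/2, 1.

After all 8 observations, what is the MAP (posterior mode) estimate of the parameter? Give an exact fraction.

obs 1: x=7/2 → posterior Normal(3/34, 60/17)
obs 2: x=-5/4 → posterior Normal(-19/88, 30/11)
obs 3: x=3 → posterior Normal(41/108, 20/9)
obs 4: x=9 → posterior Normal(221/128, 15/8)
obs 5: x=5/2 → posterior Normal(271/148, 60/37)
obs 6: x=-3/2 → posterior Normal(241/168, 10/7)
obs 7: x=-1/2 → posterior Normal(231/188, 60/47)
obs 8: x=1 → posterior Normal(251/208, 15/13)

251/208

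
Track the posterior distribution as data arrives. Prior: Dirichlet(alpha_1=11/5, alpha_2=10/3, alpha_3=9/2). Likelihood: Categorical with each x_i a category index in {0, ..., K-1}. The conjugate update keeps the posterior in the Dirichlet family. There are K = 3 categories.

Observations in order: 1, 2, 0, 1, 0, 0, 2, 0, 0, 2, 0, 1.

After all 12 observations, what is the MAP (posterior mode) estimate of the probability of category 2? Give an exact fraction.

obs 1: x=1 → posterior Dirichlet(11/5, 13/3, 9/2)
obs 2: x=2 → posterior Dirichlet(11/5, 13/3, 11/2)
obs 3: x=0 → posterior Dirichlet(16/5, 13/3, 11/2)
obs 4: x=1 → posterior Dirichlet(16/5, 16/3, 11/2)
obs 5: x=0 → posterior Dirichlet(21/5, 16/3, 11/2)
obs 6: x=0 → posterior Dirichlet(26/5, 16/3, 11/2)
obs 7: x=2 → posterior Dirichlet(26/5, 16/3, 13/2)
obs 8: x=0 → posterior Dirichlet(31/5, 16/3, 13/2)
obs 9: x=0 → posterior Dirichlet(36/5, 16/3, 13/2)
obs 10: x=2 → posterior Dirichlet(36/5, 16/3, 15/2)
obs 11: x=0 → posterior Dirichlet(41/5, 16/3, 15/2)
obs 12: x=1 → posterior Dirichlet(41/5, 19/3, 15/2)

195/571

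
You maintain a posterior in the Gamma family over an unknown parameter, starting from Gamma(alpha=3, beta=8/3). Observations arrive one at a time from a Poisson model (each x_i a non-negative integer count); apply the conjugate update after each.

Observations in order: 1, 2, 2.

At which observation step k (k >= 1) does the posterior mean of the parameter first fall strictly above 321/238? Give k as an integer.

obs 1: x=1 → posterior Gamma(4, 11/3)
obs 2: x=2 → posterior Gamma(6, 14/3)
obs 3: x=2 → posterior Gamma(8, 17/3)

k = 3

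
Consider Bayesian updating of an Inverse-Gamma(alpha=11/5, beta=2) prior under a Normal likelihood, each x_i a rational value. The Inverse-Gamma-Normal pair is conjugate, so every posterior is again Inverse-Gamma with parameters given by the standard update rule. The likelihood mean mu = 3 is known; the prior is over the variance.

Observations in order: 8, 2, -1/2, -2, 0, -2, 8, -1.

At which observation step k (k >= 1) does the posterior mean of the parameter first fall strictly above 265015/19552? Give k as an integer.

k = 8

obs 1: x=8 → posterior Inverse-Gamma(27/10, 29/2)
obs 2: x=2 → posterior Inverse-Gamma(16/5, 15)
obs 3: x=-1/2 → posterior Inverse-Gamma(37/10, 169/8)
obs 4: x=-2 → posterior Inverse-Gamma(21/5, 269/8)
obs 5: x=0 → posterior Inverse-Gamma(47/10, 305/8)
obs 6: x=-2 → posterior Inverse-Gamma(26/5, 405/8)
obs 7: x=8 → posterior Inverse-Gamma(57/10, 505/8)
obs 8: x=-1 → posterior Inverse-Gamma(31/5, 569/8)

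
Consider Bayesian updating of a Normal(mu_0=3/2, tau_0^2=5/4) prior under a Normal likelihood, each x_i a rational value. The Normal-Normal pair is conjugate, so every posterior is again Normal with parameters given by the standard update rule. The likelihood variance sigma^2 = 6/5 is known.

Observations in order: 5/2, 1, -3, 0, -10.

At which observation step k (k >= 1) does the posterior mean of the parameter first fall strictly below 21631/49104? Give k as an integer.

k = 4

obs 1: x=5/2 → posterior Normal(197/98, 30/49)
obs 2: x=1 → posterior Normal(247/148, 15/37)
obs 3: x=-3 → posterior Normal(97/198, 10/33)
obs 4: x=0 → posterior Normal(97/248, 15/62)
obs 5: x=-10 → posterior Normal(-403/298, 30/149)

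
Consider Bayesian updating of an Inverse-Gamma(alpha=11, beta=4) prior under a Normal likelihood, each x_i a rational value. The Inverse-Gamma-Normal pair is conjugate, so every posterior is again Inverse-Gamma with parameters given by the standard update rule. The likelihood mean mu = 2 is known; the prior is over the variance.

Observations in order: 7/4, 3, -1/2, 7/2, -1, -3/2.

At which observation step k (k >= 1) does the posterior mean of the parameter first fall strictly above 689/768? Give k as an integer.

obs 1: x=7/4 → posterior Inverse-Gamma(23/2, 129/32)
obs 2: x=3 → posterior Inverse-Gamma(12, 145/32)
obs 3: x=-1/2 → posterior Inverse-Gamma(25/2, 245/32)
obs 4: x=7/2 → posterior Inverse-Gamma(13, 281/32)
obs 5: x=-1 → posterior Inverse-Gamma(27/2, 425/32)
obs 6: x=-3/2 → posterior Inverse-Gamma(14, 621/32)

k = 5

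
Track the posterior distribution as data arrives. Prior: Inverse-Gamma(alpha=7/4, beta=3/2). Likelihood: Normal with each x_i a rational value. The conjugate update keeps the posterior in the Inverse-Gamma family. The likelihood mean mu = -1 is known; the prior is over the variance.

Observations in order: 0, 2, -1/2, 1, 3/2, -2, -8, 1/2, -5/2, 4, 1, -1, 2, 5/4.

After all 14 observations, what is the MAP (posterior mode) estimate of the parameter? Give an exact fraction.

149/24

obs 1: x=0 → posterior Inverse-Gamma(9/4, 2)
obs 2: x=2 → posterior Inverse-Gamma(11/4, 13/2)
obs 3: x=-1/2 → posterior Inverse-Gamma(13/4, 53/8)
obs 4: x=1 → posterior Inverse-Gamma(15/4, 69/8)
obs 5: x=3/2 → posterior Inverse-Gamma(17/4, 47/4)
obs 6: x=-2 → posterior Inverse-Gamma(19/4, 49/4)
obs 7: x=-8 → posterior Inverse-Gamma(21/4, 147/4)
obs 8: x=1/2 → posterior Inverse-Gamma(23/4, 303/8)
obs 9: x=-5/2 → posterior Inverse-Gamma(25/4, 39)
obs 10: x=4 → posterior Inverse-Gamma(27/4, 103/2)
obs 11: x=1 → posterior Inverse-Gamma(29/4, 107/2)
obs 12: x=-1 → posterior Inverse-Gamma(31/4, 107/2)
obs 13: x=2 → posterior Inverse-Gamma(33/4, 58)
obs 14: x=5/4 → posterior Inverse-Gamma(35/4, 1937/32)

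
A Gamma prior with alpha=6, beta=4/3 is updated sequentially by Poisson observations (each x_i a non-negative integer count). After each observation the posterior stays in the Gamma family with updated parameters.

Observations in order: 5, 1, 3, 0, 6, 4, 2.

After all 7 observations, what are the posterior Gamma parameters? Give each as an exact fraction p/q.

obs 1: x=5 → posterior Gamma(11, 7/3)
obs 2: x=1 → posterior Gamma(12, 10/3)
obs 3: x=3 → posterior Gamma(15, 13/3)
obs 4: x=0 → posterior Gamma(15, 16/3)
obs 5: x=6 → posterior Gamma(21, 19/3)
obs 6: x=4 → posterior Gamma(25, 22/3)
obs 7: x=2 → posterior Gamma(27, 25/3)

alpha=27, beta=25/3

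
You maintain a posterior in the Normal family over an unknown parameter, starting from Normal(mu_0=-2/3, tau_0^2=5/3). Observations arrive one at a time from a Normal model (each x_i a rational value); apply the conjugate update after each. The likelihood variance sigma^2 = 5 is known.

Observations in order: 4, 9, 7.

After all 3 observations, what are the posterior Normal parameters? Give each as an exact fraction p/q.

mu_0=3, tau_0^2=5/6

obs 1: x=4 → posterior Normal(1/2, 5/4)
obs 2: x=9 → posterior Normal(11/5, 1)
obs 3: x=7 → posterior Normal(3, 5/6)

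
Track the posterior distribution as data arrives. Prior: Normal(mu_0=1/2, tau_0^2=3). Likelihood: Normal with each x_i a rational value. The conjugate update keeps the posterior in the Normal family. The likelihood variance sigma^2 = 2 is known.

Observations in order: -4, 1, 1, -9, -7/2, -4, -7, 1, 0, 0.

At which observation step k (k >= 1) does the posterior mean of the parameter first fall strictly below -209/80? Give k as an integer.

obs 1: x=-4 → posterior Normal(-11/5, 6/5)
obs 2: x=1 → posterior Normal(-1, 3/4)
obs 3: x=1 → posterior Normal(-5/11, 6/11)
obs 4: x=-9 → posterior Normal(-16/7, 3/7)
obs 5: x=-7/2 → posterior Normal(-5/2, 6/17)
obs 6: x=-4 → posterior Normal(-109/40, 3/10)
obs 7: x=-7 → posterior Normal(-151/46, 6/23)
obs 8: x=1 → posterior Normal(-145/52, 3/13)
obs 9: x=0 → posterior Normal(-5/2, 6/29)
obs 10: x=0 → posterior Normal(-145/64, 3/16)

k = 6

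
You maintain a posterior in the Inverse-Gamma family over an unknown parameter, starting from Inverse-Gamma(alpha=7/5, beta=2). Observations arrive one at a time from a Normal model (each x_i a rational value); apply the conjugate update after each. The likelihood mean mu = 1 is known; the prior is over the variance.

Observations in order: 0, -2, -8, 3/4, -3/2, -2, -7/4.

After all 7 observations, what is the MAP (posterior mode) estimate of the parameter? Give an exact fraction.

4715/472

obs 1: x=0 → posterior Inverse-Gamma(19/10, 5/2)
obs 2: x=-2 → posterior Inverse-Gamma(12/5, 7)
obs 3: x=-8 → posterior Inverse-Gamma(29/10, 95/2)
obs 4: x=3/4 → posterior Inverse-Gamma(17/5, 1521/32)
obs 5: x=-3/2 → posterior Inverse-Gamma(39/10, 1621/32)
obs 6: x=-2 → posterior Inverse-Gamma(22/5, 1765/32)
obs 7: x=-7/4 → posterior Inverse-Gamma(49/10, 943/16)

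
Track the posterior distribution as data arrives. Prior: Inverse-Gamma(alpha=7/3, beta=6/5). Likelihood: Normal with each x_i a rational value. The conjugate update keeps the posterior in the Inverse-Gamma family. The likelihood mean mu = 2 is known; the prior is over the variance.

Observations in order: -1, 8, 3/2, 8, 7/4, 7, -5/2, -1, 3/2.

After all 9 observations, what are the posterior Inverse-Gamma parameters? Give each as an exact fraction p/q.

obs 1: x=-1 → posterior Inverse-Gamma(17/6, 57/10)
obs 2: x=8 → posterior Inverse-Gamma(10/3, 237/10)
obs 3: x=3/2 → posterior Inverse-Gamma(23/6, 953/40)
obs 4: x=8 → posterior Inverse-Gamma(13/3, 1673/40)
obs 5: x=7/4 → posterior Inverse-Gamma(29/6, 6697/160)
obs 6: x=7 → posterior Inverse-Gamma(16/3, 8697/160)
obs 7: x=-5/2 → posterior Inverse-Gamma(35/6, 10317/160)
obs 8: x=-1 → posterior Inverse-Gamma(19/3, 11037/160)
obs 9: x=3/2 → posterior Inverse-Gamma(41/6, 11057/160)

alpha=41/6, beta=11057/160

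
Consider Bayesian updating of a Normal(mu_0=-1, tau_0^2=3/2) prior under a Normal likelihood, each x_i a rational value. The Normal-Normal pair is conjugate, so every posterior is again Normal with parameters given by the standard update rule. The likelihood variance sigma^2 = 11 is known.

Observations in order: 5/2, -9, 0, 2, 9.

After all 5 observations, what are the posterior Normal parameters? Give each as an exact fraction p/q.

obs 1: x=5/2 → posterior Normal(-29/50, 33/25)
obs 2: x=-9 → posterior Normal(-83/56, 33/28)
obs 3: x=0 → posterior Normal(-83/62, 33/31)
obs 4: x=2 → posterior Normal(-71/68, 33/34)
obs 5: x=9 → posterior Normal(-17/74, 33/37)

mu_0=-17/74, tau_0^2=33/37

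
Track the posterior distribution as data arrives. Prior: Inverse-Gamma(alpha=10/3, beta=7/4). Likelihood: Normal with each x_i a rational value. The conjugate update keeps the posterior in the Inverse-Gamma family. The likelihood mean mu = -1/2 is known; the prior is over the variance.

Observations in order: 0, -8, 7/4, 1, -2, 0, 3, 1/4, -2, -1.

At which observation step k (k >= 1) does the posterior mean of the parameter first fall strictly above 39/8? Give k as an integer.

k = 2

obs 1: x=0 → posterior Inverse-Gamma(23/6, 15/8)
obs 2: x=-8 → posterior Inverse-Gamma(13/3, 30)
obs 3: x=7/4 → posterior Inverse-Gamma(29/6, 1041/32)
obs 4: x=1 → posterior Inverse-Gamma(16/3, 1077/32)
obs 5: x=-2 → posterior Inverse-Gamma(35/6, 1113/32)
obs 6: x=0 → posterior Inverse-Gamma(19/3, 1117/32)
obs 7: x=3 → posterior Inverse-Gamma(41/6, 1313/32)
obs 8: x=1/4 → posterior Inverse-Gamma(22/3, 661/16)
obs 9: x=-2 → posterior Inverse-Gamma(47/6, 679/16)
obs 10: x=-1 → posterior Inverse-Gamma(25/3, 681/16)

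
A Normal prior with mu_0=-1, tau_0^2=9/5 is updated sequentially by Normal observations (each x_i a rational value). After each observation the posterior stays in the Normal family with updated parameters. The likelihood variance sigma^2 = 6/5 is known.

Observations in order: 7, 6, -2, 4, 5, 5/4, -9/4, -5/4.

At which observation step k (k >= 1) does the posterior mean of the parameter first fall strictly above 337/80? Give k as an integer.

obs 1: x=7 → posterior Normal(19/5, 18/25)
obs 2: x=6 → posterior Normal(37/8, 9/20)
obs 3: x=-2 → posterior Normal(31/11, 18/55)
obs 4: x=4 → posterior Normal(43/14, 9/35)
obs 5: x=5 → posterior Normal(58/17, 18/85)
obs 6: x=5/4 → posterior Normal(247/80, 9/50)
obs 7: x=-9/4 → posterior Normal(55/23, 18/115)
obs 8: x=-5/4 → posterior Normal(205/104, 9/65)

k = 2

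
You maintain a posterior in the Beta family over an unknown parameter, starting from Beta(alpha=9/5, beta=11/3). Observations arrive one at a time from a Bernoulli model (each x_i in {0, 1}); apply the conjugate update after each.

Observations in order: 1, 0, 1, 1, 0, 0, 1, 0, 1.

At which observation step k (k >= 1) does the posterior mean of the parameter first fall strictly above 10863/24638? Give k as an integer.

obs 1: x=1 → posterior Beta(14/5, 11/3)
obs 2: x=0 → posterior Beta(14/5, 14/3)
obs 3: x=1 → posterior Beta(19/5, 14/3)
obs 4: x=1 → posterior Beta(24/5, 14/3)
obs 5: x=0 → posterior Beta(24/5, 17/3)
obs 6: x=0 → posterior Beta(24/5, 20/3)
obs 7: x=1 → posterior Beta(29/5, 20/3)
obs 8: x=0 → posterior Beta(29/5, 23/3)
obs 9: x=1 → posterior Beta(34/5, 23/3)

k = 3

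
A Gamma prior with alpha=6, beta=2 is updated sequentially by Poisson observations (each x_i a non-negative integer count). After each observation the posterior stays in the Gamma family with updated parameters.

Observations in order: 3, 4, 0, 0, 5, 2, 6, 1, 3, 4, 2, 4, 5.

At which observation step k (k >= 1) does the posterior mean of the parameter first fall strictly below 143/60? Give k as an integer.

obs 1: x=3 → posterior Gamma(9, 3)
obs 2: x=4 → posterior Gamma(13, 4)
obs 3: x=0 → posterior Gamma(13, 5)
obs 4: x=0 → posterior Gamma(13, 6)
obs 5: x=5 → posterior Gamma(18, 7)
obs 6: x=2 → posterior Gamma(20, 8)
obs 7: x=6 → posterior Gamma(26, 9)
obs 8: x=1 → posterior Gamma(27, 10)
obs 9: x=3 → posterior Gamma(30, 11)
obs 10: x=4 → posterior Gamma(34, 12)
obs 11: x=2 → posterior Gamma(36, 13)
obs 12: x=4 → posterior Gamma(40, 14)
obs 13: x=5 → posterior Gamma(45, 15)

k = 4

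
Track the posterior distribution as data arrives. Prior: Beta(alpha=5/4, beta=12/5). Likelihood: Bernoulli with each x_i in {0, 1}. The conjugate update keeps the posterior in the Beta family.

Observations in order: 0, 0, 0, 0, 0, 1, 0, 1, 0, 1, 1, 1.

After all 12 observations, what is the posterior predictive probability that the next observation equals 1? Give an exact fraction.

obs 1: x=0 → posterior Beta(5/4, 17/5)
obs 2: x=0 → posterior Beta(5/4, 22/5)
obs 3: x=0 → posterior Beta(5/4, 27/5)
obs 4: x=0 → posterior Beta(5/4, 32/5)
obs 5: x=0 → posterior Beta(5/4, 37/5)
obs 6: x=1 → posterior Beta(9/4, 37/5)
obs 7: x=0 → posterior Beta(9/4, 42/5)
obs 8: x=1 → posterior Beta(13/4, 42/5)
obs 9: x=0 → posterior Beta(13/4, 47/5)
obs 10: x=1 → posterior Beta(17/4, 47/5)
obs 11: x=1 → posterior Beta(21/4, 47/5)
obs 12: x=1 → posterior Beta(25/4, 47/5)

125/313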